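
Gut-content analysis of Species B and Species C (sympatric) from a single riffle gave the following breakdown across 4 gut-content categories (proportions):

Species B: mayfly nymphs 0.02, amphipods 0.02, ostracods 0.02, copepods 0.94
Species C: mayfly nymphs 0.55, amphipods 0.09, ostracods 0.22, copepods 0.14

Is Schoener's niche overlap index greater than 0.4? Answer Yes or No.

No

Σ|p₁ᵢ − p₂ᵢ| = 0.53 + 0.07 + 0.20 + 0.80 = 1.60
D = 1 − ½ × 1.60 = 1 − 0.800 = 0.2000
D = 0.2000 < 0.4 → No.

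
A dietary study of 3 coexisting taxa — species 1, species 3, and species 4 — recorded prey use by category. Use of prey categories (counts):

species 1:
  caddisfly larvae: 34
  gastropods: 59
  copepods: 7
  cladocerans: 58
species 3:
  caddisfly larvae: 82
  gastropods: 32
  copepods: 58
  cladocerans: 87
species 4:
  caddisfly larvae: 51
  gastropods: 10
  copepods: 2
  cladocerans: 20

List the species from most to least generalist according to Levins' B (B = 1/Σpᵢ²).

species 3 > species 1 > species 4

Proportions for species 1 (n=158): 34/158=0.2152, 59/158=0.3734, 7/158=0.0443, 58/158=0.3671
Proportions for species 3 (n=259): 82/259=0.3166, 32/259=0.1236, 58/259=0.2239, 87/259=0.3359
Proportions for species 4 (n=83): 51/83=0.6145, 10/83=0.1205, 2/83=0.0241, 20/83=0.2410
Σp_1ᵢ² = 0.2152² + 0.3734² + 0.0443² + 0.3671² = 0.046311 + 0.139428 + 0.001962 + 0.134762 = 0.322463
B_1 = 1 / 0.322463 = 3.1011
Σp_3ᵢ² = 0.3166² + 0.1236² + 0.2239² + 0.3359² = 0.100236 + 0.015277 + 0.050131 + 0.112829 = 0.278473
B_3 = 1 / 0.278473 = 3.5910
Σp_4ᵢ² = 0.6145² + 0.1205² + 0.0241² + 0.2410² = 0.377610 + 0.014520 + 0.000581 + 0.058081 = 0.450792
B_4 = 1 / 0.450792 = 2.2183
Ranking by B (broadest → narrowest): species 3 (3.59) > species 1 (3.10) > species 4 (2.22)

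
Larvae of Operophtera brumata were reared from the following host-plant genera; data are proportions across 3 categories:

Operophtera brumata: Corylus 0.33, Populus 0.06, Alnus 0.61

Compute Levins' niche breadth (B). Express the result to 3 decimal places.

2.064

Σpᵢ² = 0.33² + 0.06² + 0.61² = 0.1089 + 0.0036 + 0.3721 = 0.4846
B = 1 / 0.4846 = 2.06356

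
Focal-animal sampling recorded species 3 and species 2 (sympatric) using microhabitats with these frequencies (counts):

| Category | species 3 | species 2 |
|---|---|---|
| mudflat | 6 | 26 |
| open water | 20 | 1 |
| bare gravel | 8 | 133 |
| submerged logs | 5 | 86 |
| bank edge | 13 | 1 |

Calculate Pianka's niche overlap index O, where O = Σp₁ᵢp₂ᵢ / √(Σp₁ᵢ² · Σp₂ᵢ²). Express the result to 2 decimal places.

Proportions for species 3 (n=52): 6/52=0.1154, 20/52=0.3846, 8/52=0.1538, 5/52=0.0962, 13/52=0.2500
Proportions for species 2 (n=247): 26/247=0.1053, 1/247=0.0040, 133/247=0.5385, 86/247=0.3482, 1/247=0.0040
Σ p₁ᵢp₂ᵢ = 0.012152 + 0.001538 + 0.082821 + 0.033497 + 0.001000 = 0.131008
Σp_1ᵢ² = 0.1154² + 0.3846² + 0.1538² + 0.0962² + 0.2500² = 0.013317 + 0.147917 + 0.023654 + 0.009254 + 0.062500 = 0.256642
Σp_2ᵢ² = 0.1053² + 0.0040² + 0.5385² + 0.3482² + 0.0040² = 0.011088 + 0.000016 + 0.289982 + 0.121243 + 0.000016 = 0.422345
O = 0.131008 / √(0.256642 × 0.422345) = 0.131008 / 0.3292286 = 0.3979

0.40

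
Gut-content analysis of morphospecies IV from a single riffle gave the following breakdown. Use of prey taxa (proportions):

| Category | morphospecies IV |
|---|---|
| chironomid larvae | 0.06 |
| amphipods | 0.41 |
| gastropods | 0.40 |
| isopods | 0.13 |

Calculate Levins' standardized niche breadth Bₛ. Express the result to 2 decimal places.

0.62

Σpᵢ² = 0.06² + 0.41² + 0.40² + 0.13² = 0.0036 + 0.1681 + 0.1600 + 0.0169 = 0.3486
B = 1 / 0.3486 = 2.8686
Bₛ = (B − 1)/(n − 1) = (2.8686 − 1)/(4 − 1) = 1.8686/3 = 0.6229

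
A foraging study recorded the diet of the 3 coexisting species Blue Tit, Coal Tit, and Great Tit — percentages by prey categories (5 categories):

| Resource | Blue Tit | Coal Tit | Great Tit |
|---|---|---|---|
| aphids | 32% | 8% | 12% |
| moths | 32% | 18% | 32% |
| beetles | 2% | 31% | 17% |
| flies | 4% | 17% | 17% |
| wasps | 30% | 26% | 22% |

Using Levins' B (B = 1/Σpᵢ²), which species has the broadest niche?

Great Tit

Convert percentages to proportions (divide by 100).
Σp_Blueᵢ² = 0.32² + 0.32² + 0.02² + 0.04² + 0.30² = 0.1024 + 0.1024 + 0.0004 + 0.0016 + 0.0900 = 0.2968
B_Blue = 1 / 0.2968 = 3.3693
Σp_Coalᵢ² = 0.08² + 0.18² + 0.31² + 0.17² + 0.26² = 0.0064 + 0.0324 + 0.0961 + 0.0289 + 0.0676 = 0.2314
B_Coal = 1 / 0.2314 = 4.3215
Σp_Greaᵢ² = 0.12² + 0.32² + 0.17² + 0.17² + 0.22² = 0.0144 + 0.1024 + 0.0289 + 0.0289 + 0.0484 = 0.2230
B_Grea = 1 / 0.2230 = 4.4843
Highest B → broadest niche (most generalist): Great Tit (B = 4.48).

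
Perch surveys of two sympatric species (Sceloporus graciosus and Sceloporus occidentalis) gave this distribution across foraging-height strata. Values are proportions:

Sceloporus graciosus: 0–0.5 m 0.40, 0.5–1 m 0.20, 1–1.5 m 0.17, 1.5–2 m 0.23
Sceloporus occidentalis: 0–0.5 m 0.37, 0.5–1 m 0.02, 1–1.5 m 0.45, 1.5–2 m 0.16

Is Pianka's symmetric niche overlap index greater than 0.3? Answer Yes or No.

Yes

Σ p₁ᵢp₂ᵢ = 0.1480 + 0.0040 + 0.0765 + 0.0368 = 0.2653
Σp_1ᵢ² = 0.40² + 0.20² + 0.17² + 0.23² = 0.1600 + 0.0400 + 0.0289 + 0.0529 = 0.2818
Σp_2ᵢ² = 0.37² + 0.02² + 0.45² + 0.16² = 0.1369 + 0.0004 + 0.2025 + 0.0256 = 0.3654
O = 0.2653 / √(0.2818 × 0.3654) = 0.2653 / 0.32089 = 0.8268
O = 0.8268 > 0.3 → Yes.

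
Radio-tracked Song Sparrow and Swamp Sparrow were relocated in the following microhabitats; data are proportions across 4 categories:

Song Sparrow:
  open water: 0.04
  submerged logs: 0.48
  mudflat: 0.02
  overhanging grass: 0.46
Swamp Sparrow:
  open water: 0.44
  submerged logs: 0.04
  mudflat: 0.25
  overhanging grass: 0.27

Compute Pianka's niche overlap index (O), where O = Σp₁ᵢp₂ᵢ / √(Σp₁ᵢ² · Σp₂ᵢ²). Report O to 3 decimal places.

Σ p₁ᵢp₂ᵢ = 0.0176 + 0.0192 + 0.0050 + 0.1242 = 0.1660
Σp_1ᵢ² = 0.04² + 0.48² + 0.02² + 0.46² = 0.0016 + 0.2304 + 0.0004 + 0.2116 = 0.4440
Σp_2ᵢ² = 0.44² + 0.04² + 0.25² + 0.27² = 0.1936 + 0.0016 + 0.0625 + 0.0729 = 0.3306
O = 0.1660 / √(0.4440 × 0.3306) = 0.1660 / 0.383127 = 0.43328

0.433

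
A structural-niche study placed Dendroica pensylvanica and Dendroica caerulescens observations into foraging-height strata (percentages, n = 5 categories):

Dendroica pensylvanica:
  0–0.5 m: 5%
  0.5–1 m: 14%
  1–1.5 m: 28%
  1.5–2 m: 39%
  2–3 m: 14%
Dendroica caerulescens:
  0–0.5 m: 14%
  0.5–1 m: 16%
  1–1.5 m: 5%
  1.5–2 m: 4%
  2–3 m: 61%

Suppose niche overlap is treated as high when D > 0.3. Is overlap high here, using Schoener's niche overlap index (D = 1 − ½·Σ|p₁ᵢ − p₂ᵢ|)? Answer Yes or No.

Convert percentages to proportions (divide by 100).
Σ|p₁ᵢ − p₂ᵢ| = 0.09 + 0.02 + 0.23 + 0.35 + 0.47 = 1.16
D = 1 − ½ × 1.16 = 1 − 0.580 = 0.4200
D = 0.4200 > 0.3 → Yes.

Yes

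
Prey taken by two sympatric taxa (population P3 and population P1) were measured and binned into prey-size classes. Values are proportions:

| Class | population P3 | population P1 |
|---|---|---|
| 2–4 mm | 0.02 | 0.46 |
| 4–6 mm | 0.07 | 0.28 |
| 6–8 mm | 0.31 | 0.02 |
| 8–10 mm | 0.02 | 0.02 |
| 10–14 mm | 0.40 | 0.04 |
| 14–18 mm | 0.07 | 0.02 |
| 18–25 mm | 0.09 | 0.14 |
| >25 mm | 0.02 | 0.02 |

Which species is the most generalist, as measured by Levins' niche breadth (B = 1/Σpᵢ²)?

Σp_P3ᵢ² = 0.02² + 0.07² + 0.31² + 0.02² + 0.40² + 0.07² + 0.09² + 0.02² = 0.0004 + 0.0049 + 0.0961 + 0.0004 + 0.1600 + 0.0049 + 0.0081 + 0.0004 = 0.2752
B_P3 = 1 / 0.2752 = 3.6337
Σp_P1ᵢ² = 0.46² + 0.28² + 0.02² + 0.02² + 0.04² + 0.02² + 0.14² + 0.02² = 0.2116 + 0.0784 + 0.0004 + 0.0004 + 0.0016 + 0.0004 + 0.0196 + 0.0004 = 0.3128
B_P1 = 1 / 0.3128 = 3.1969
Highest B → broadest niche (most generalist): population P3 (B = 3.63).

population P3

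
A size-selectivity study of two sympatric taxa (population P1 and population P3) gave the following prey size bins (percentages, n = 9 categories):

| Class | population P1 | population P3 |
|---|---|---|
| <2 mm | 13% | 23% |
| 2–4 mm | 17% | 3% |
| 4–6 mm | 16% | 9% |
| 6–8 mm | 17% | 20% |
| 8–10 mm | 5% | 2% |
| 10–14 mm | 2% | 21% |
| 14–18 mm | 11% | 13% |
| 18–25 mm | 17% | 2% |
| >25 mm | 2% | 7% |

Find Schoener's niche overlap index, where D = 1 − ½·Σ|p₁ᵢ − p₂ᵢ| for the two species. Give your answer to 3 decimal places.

0.610

Convert percentages to proportions (divide by 100).
Σ|p₁ᵢ − p₂ᵢ| = 0.10 + 0.14 + 0.07 + 0.03 + 0.03 + 0.19 + 0.02 + 0.15 + 0.05 = 0.78
D = 1 − ½ × 0.78 = 1 − 0.390 = 0.61000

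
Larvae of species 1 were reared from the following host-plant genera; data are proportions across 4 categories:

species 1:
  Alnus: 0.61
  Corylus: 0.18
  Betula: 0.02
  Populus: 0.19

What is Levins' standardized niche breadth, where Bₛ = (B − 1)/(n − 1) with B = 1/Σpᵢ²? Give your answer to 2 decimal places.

Σpᵢ² = 0.61² + 0.18² + 0.02² + 0.19² = 0.3721 + 0.0324 + 0.0004 + 0.0361 = 0.4410
B = 1 / 0.4410 = 2.2676
Bₛ = (B − 1)/(n − 1) = (2.2676 − 1)/(4 − 1) = 1.2676/3 = 0.4225

0.42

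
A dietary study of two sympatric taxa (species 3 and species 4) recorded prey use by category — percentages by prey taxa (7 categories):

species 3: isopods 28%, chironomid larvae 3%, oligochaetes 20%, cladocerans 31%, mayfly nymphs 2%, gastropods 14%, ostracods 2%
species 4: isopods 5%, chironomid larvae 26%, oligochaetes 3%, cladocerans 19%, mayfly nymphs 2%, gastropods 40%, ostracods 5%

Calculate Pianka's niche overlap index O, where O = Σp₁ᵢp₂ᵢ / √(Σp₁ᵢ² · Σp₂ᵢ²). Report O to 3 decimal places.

Convert percentages to proportions (divide by 100).
Σ p₁ᵢp₂ᵢ = 0.0140 + 0.0078 + 0.0060 + 0.0589 + 0.0004 + 0.0560 + 0.0010 = 0.1441
Σp_1ᵢ² = 0.28² + 0.03² + 0.20² + 0.31² + 0.02² + 0.14² + 0.02² = 0.0784 + 0.0009 + 0.0400 + 0.0961 + 0.0004 + 0.0196 + 0.0004 = 0.2358
Σp_2ᵢ² = 0.05² + 0.26² + 0.03² + 0.19² + 0.02² + 0.40² + 0.05² = 0.0025 + 0.0676 + 0.0009 + 0.0361 + 0.0004 + 0.1600 + 0.0025 = 0.2700
O = 0.1441 / √(0.2358 × 0.2700) = 0.1441 / 0.252321 = 0.57110

0.571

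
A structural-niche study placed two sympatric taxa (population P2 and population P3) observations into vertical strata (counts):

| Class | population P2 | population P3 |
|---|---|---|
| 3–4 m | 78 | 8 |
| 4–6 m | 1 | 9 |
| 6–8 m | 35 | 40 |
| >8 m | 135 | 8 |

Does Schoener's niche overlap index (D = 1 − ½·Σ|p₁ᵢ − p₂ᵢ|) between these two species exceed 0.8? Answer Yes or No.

Proportions for population P2 (n=249): 78/249=0.3133, 1/249=0.0040, 35/249=0.1406, 135/249=0.5422
Proportions for population P3 (n=65): 8/65=0.1231, 9/65=0.1385, 40/65=0.6154, 8/65=0.1231
Σ|p₁ᵢ − p₂ᵢ| = 0.1902 + 0.1345 + 0.4748 + 0.4191 = 1.2186
D = 1 − ½ × 1.2186 = 1 − 0.60930 = 0.39070
D = 0.39070 < 0.8 → No.

No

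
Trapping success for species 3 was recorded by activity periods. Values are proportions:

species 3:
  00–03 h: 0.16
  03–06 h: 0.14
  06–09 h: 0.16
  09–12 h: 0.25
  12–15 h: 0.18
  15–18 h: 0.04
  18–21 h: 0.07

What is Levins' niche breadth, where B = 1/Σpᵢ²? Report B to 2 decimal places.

5.81

Σpᵢ² = 0.16² + 0.14² + 0.16² + 0.25² + 0.18² + 0.04² + 0.07² = 0.0256 + 0.0196 + 0.0256 + 0.0625 + 0.0324 + 0.0016 + 0.0049 = 0.1722
B = 1 / 0.1722 = 5.8072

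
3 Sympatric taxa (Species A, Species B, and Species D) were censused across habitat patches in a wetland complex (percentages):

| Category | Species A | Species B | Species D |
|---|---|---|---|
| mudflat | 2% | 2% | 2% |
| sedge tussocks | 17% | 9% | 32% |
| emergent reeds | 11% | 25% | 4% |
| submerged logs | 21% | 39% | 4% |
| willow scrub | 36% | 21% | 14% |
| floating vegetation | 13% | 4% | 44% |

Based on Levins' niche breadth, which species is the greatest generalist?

Convert percentages to proportions (divide by 100).
Σp_Aᵢ² = 0.02² + 0.17² + 0.11² + 0.21² + 0.36² + 0.13² = 0.0004 + 0.0289 + 0.0121 + 0.0441 + 0.1296 + 0.0169 = 0.2320
B_A = 1 / 0.2320 = 4.3103
Σp_Bᵢ² = 0.02² + 0.09² + 0.25² + 0.39² + 0.21² + 0.04² = 0.0004 + 0.0081 + 0.0625 + 0.1521 + 0.0441 + 0.0016 = 0.2688
B_B = 1 / 0.2688 = 3.7202
Σp_Dᵢ² = 0.02² + 0.32² + 0.04² + 0.04² + 0.14² + 0.44² = 0.0004 + 0.1024 + 0.0016 + 0.0016 + 0.0196 + 0.1936 = 0.3192
B_D = 1 / 0.3192 = 3.1328
Highest B → broadest niche (most generalist): Species A (B = 4.31).

Species A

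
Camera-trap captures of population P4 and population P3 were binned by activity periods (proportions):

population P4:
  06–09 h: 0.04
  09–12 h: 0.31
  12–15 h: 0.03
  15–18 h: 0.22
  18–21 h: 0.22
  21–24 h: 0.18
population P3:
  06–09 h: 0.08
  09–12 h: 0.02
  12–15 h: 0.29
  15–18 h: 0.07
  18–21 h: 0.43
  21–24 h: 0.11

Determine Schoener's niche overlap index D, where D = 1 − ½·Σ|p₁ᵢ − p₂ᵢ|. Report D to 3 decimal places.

Σ|p₁ᵢ − p₂ᵢ| = 0.04 + 0.29 + 0.26 + 0.15 + 0.21 + 0.07 = 1.02
D = 1 − ½ × 1.02 = 1 − 0.510 = 0.49000

0.490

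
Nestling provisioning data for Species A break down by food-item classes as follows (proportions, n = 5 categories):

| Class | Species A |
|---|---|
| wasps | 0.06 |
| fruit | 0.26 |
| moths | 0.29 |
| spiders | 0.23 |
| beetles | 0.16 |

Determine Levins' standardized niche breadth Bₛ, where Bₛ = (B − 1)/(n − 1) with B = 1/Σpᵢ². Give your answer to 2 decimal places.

Σpᵢ² = 0.06² + 0.26² + 0.29² + 0.23² + 0.16² = 0.0036 + 0.0676 + 0.0841 + 0.0529 + 0.0256 = 0.2338
B = 1 / 0.2338 = 4.2772
Bₛ = (B − 1)/(n − 1) = (4.2772 − 1)/(5 − 1) = 3.2772/4 = 0.8193

0.82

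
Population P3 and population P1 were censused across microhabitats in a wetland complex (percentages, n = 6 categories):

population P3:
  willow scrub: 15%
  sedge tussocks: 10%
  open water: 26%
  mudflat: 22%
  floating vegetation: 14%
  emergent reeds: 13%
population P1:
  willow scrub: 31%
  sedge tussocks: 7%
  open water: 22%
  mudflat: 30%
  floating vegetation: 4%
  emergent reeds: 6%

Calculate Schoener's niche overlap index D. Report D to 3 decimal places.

Convert percentages to proportions (divide by 100).
Σ|p₁ᵢ − p₂ᵢ| = 0.16 + 0.03 + 0.04 + 0.08 + 0.10 + 0.07 = 0.48
D = 1 − ½ × 0.48 = 1 − 0.240 = 0.76000

0.760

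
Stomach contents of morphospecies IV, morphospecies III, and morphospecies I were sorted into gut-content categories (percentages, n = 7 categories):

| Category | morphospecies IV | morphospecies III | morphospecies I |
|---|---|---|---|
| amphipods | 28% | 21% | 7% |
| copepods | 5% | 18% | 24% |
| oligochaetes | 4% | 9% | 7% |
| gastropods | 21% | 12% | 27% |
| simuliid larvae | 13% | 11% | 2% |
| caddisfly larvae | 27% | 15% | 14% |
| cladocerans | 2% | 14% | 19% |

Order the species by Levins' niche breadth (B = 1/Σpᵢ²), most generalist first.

morphospecies III > morphospecies I > morphospecies IV

Convert percentages to proportions (divide by 100).
Σp_IVᵢ² = 0.28² + 0.05² + 0.04² + 0.21² + 0.13² + 0.27² + 0.02² = 0.0784 + 0.0025 + 0.0016 + 0.0441 + 0.0169 + 0.0729 + 0.0004 = 0.2168
B_IV = 1 / 0.2168 = 4.6125
Σp_IIIᵢ² = 0.21² + 0.18² + 0.09² + 0.12² + 0.11² + 0.15² + 0.14² = 0.0441 + 0.0324 + 0.0081 + 0.0144 + 0.0121 + 0.0225 + 0.0196 = 0.1532
B_III = 1 / 0.1532 = 6.5274
Σp_Iᵢ² = 0.07² + 0.24² + 0.07² + 0.27² + 0.02² + 0.14² + 0.19² = 0.0049 + 0.0576 + 0.0049 + 0.0729 + 0.0004 + 0.0196 + 0.0361 = 0.1964
B_I = 1 / 0.1964 = 5.0916
Ranking by B (broadest → narrowest): morphospecies III (6.53) > morphospecies I (5.09) > morphospecies IV (4.61)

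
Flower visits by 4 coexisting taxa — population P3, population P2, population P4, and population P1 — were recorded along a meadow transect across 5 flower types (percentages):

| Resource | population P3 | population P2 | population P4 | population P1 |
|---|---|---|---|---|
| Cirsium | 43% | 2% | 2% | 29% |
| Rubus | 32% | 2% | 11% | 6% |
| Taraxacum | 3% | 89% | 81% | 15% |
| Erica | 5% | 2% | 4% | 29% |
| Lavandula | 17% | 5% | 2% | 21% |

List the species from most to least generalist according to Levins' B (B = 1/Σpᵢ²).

population P1 > population P3 > population P4 > population P2

Convert percentages to proportions (divide by 100).
Σp_P3ᵢ² = 0.43² + 0.32² + 0.03² + 0.05² + 0.17² = 0.1849 + 0.1024 + 0.0009 + 0.0025 + 0.0289 = 0.3196
B_P3 = 1 / 0.3196 = 3.1289
Σp_P2ᵢ² = 0.02² + 0.02² + 0.89² + 0.02² + 0.05² = 0.0004 + 0.0004 + 0.7921 + 0.0004 + 0.0025 = 0.7958
B_P2 = 1 / 0.7958 = 1.2566
Σp_P4ᵢ² = 0.02² + 0.11² + 0.81² + 0.04² + 0.02² = 0.0004 + 0.0121 + 0.6561 + 0.0016 + 0.0004 = 0.6706
B_P4 = 1 / 0.6706 = 1.4912
Σp_P1ᵢ² = 0.29² + 0.06² + 0.15² + 0.29² + 0.21² = 0.0841 + 0.0036 + 0.0225 + 0.0841 + 0.0441 = 0.2384
B_P1 = 1 / 0.2384 = 4.1946
Ranking by B (broadest → narrowest): population P1 (4.19) > population P3 (3.13) > population P4 (1.49) > population P2 (1.26)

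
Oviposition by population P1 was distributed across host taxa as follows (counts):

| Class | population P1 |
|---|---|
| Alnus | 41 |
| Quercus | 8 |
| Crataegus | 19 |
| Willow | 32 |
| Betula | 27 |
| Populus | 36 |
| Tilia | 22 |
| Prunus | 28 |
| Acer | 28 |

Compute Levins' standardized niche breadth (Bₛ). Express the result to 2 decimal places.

Proportions for population P1 (n=241): 41/241=0.1701, 8/241=0.0332, 19/241=0.0788, 32/241=0.1328, 27/241=0.1120, 36/241=0.1494, 22/241=0.0913, 28/241=0.1162, 28/241=0.1162
Σpᵢ² = 0.1701² + 0.0332² + 0.0788² + 0.1328² + 0.1120² + 0.1494² + 0.0913² + 0.1162² + 0.1162² = 0.028934 + 0.001102 + 0.006209 + 0.017636 + 0.012544 + 0.022320 + 0.008336 + 0.013502 + 0.013502 = 0.124085
B = 1 / 0.124085 = 8.0590
Bₛ = (B − 1)/(n − 1) = (8.0590 − 1)/(9 − 1) = 7.0590/8 = 0.8824

0.88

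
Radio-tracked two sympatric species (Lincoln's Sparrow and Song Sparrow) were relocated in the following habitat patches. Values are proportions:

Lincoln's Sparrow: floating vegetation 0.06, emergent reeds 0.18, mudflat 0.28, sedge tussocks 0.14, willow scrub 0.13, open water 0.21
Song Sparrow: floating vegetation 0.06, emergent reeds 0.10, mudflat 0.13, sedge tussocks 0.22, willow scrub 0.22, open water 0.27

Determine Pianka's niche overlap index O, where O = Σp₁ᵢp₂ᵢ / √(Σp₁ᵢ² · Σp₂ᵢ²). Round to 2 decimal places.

0.88

Σ p₁ᵢp₂ᵢ = 0.0036 + 0.0180 + 0.0364 + 0.0308 + 0.0286 + 0.0567 = 0.1741
Σp_1ᵢ² = 0.06² + 0.18² + 0.28² + 0.14² + 0.13² + 0.21² = 0.0036 + 0.0324 + 0.0784 + 0.0196 + 0.0169 + 0.0441 = 0.1950
Σp_2ᵢ² = 0.06² + 0.10² + 0.13² + 0.22² + 0.22² + 0.27² = 0.0036 + 0.0100 + 0.0169 + 0.0484 + 0.0484 + 0.0729 = 0.2002
O = 0.1741 / √(0.1950 × 0.2002) = 0.1741 / 0.19758 = 0.8812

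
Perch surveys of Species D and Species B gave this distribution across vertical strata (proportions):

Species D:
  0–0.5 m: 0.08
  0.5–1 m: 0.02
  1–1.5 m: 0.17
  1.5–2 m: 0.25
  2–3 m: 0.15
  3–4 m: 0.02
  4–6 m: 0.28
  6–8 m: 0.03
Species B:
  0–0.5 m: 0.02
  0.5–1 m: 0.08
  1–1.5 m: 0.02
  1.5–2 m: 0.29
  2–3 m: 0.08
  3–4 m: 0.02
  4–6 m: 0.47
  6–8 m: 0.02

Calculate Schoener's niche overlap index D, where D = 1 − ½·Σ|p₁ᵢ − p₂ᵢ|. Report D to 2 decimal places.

0.71

Σ|p₁ᵢ − p₂ᵢ| = 0.06 + 0.06 + 0.15 + 0.04 + 0.07 + 0.00 + 0.19 + 0.01 = 0.58
D = 1 − ½ × 0.58 = 1 − 0.290 = 0.7100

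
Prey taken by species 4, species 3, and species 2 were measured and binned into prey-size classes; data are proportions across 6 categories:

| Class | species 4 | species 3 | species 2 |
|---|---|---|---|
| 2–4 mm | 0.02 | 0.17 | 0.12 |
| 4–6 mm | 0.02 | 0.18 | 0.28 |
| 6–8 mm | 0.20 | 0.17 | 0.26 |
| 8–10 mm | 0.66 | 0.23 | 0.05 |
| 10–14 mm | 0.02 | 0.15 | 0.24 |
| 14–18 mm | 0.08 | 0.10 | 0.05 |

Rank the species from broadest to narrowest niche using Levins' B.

species 3 > species 2 > species 4

Σp_4ᵢ² = 0.02² + 0.02² + 0.20² + 0.66² + 0.02² + 0.08² = 0.0004 + 0.0004 + 0.0400 + 0.4356 + 0.0004 + 0.0064 = 0.4832
B_4 = 1 / 0.4832 = 2.0695
Σp_3ᵢ² = 0.17² + 0.18² + 0.17² + 0.23² + 0.15² + 0.10² = 0.0289 + 0.0324 + 0.0289 + 0.0529 + 0.0225 + 0.0100 = 0.1756
B_3 = 1 / 0.1756 = 5.6948
Σp_2ᵢ² = 0.12² + 0.28² + 0.26² + 0.05² + 0.24² + 0.05² = 0.0144 + 0.0784 + 0.0676 + 0.0025 + 0.0576 + 0.0025 = 0.2230
B_2 = 1 / 0.2230 = 4.4843
Ranking by B (broadest → narrowest): species 3 (5.69) > species 2 (4.48) > species 4 (2.07)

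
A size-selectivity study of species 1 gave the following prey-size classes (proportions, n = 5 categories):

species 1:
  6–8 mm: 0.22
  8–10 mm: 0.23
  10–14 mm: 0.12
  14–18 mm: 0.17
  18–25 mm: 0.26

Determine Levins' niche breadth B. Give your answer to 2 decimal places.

4.71

Σpᵢ² = 0.22² + 0.23² + 0.12² + 0.17² + 0.26² = 0.0484 + 0.0529 + 0.0144 + 0.0289 + 0.0676 = 0.2122
B = 1 / 0.2122 = 4.7125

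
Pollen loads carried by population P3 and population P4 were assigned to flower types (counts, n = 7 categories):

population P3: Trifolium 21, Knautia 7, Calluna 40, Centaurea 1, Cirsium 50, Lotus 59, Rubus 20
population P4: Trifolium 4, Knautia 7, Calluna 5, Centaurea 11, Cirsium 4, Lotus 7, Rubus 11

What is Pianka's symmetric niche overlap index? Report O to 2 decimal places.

Proportions for population P3 (n=198): 21/198=0.1061, 7/198=0.0354, 40/198=0.2020, 1/198=0.0051, 50/198=0.2525, 59/198=0.2980, 20/198=0.1010
Proportions for population P4 (n=49): 4/49=0.0816, 7/49=0.1429, 5/49=0.1020, 11/49=0.2245, 4/49=0.0816, 7/49=0.1429, 11/49=0.2245
Σ p₁ᵢp₂ᵢ = 0.008658 + 0.005059 + 0.020604 + 0.001145 + 0.020604 + 0.042584 + 0.022675 = 0.121329
Σp_1ᵢ² = 0.1061² + 0.0354² + 0.2020² + 0.0051² + 0.2525² + 0.2980² + 0.1010² = 0.011257 + 0.001253 + 0.040804 + 0.000026 + 0.063756 + 0.088804 + 0.010201 = 0.216101
Σp_2ᵢ² = 0.0816² + 0.1429² + 0.1020² + 0.2245² + 0.0816² + 0.1429² + 0.2245² = 0.006659 + 0.020420 + 0.010404 + 0.050400 + 0.006659 + 0.020420 + 0.050400 = 0.165362
O = 0.121329 / √(0.216101 × 0.165362) = 0.121329 / 0.1890368 = 0.6418

0.64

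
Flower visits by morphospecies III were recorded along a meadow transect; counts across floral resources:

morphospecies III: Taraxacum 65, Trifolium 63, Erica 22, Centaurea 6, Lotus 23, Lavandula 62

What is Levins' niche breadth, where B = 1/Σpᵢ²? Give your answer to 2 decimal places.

Proportions for morphospecies III (n=241): 65/241=0.2697, 63/241=0.2614, 22/241=0.0913, 6/241=0.0249, 23/241=0.0954, 62/241=0.2573
Σpᵢ² = 0.2697² + 0.2614² + 0.0913² + 0.0249² + 0.0954² + 0.2573² = 0.072738 + 0.068330 + 0.008336 + 0.000620 + 0.009101 + 0.066203 = 0.225328
B = 1 / 0.225328 = 4.4380

4.44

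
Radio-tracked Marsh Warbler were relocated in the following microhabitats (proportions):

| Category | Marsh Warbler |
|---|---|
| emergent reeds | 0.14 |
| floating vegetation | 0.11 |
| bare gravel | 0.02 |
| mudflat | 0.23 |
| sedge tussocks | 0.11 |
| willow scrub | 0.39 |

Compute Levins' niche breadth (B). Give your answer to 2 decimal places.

Σpᵢ² = 0.14² + 0.11² + 0.02² + 0.23² + 0.11² + 0.39² = 0.0196 + 0.0121 + 0.0004 + 0.0529 + 0.0121 + 0.1521 = 0.2492
B = 1 / 0.2492 = 4.0128

4.01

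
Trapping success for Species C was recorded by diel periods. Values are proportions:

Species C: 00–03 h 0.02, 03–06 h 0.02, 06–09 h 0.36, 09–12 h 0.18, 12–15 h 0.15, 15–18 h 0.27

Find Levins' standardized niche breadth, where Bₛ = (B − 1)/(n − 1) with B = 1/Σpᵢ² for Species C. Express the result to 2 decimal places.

0.57

Σpᵢ² = 0.02² + 0.02² + 0.36² + 0.18² + 0.15² + 0.27² = 0.0004 + 0.0004 + 0.1296 + 0.0324 + 0.0225 + 0.0729 = 0.2582
B = 1 / 0.2582 = 3.8730
Bₛ = (B − 1)/(n − 1) = (3.8730 − 1)/(6 − 1) = 2.8730/5 = 0.5746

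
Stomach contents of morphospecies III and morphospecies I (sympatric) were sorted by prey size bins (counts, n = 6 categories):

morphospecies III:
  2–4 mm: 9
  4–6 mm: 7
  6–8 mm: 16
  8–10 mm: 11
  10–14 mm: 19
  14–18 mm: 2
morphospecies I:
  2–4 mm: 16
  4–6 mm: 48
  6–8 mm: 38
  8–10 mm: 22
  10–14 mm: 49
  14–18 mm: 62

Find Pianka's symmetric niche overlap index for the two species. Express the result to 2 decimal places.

Proportions for morphospecies III (n=64): 9/64=0.1406, 7/64=0.1094, 16/64=0.2500, 11/64=0.1719, 19/64=0.2969, 2/64=0.0313
Proportions for morphospecies I (n=235): 16/235=0.0681, 48/235=0.2043, 38/235=0.1617, 22/235=0.0936, 49/235=0.2085, 62/235=0.2638
Σ p₁ᵢp₂ᵢ = 0.009575 + 0.022350 + 0.040425 + 0.016090 + 0.061904 + 0.008257 = 0.158601
Σp_1ᵢ² = 0.1406² + 0.1094² + 0.2500² + 0.1719² + 0.2969² + 0.0313² = 0.019768 + 0.011968 + 0.062500 + 0.029550 + 0.088150 + 0.000980 = 0.212916
Σp_2ᵢ² = 0.0681² + 0.2043² + 0.1617² + 0.0936² + 0.2085² + 0.2638² = 0.004638 + 0.041738 + 0.026147 + 0.008761 + 0.043472 + 0.069590 = 0.194346
O = 0.158601 / √(0.212916 × 0.194346) = 0.158601 / 0.2034192 = 0.7797

0.78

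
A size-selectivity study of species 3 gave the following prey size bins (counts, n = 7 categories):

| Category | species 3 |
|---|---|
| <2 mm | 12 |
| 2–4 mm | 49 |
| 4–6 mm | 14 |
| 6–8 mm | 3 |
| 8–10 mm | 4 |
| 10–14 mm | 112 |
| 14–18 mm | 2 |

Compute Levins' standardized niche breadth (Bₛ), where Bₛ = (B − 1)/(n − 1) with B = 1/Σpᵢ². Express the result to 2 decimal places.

Proportions for species 3 (n=196): 12/196=0.0612, 49/196=0.2500, 14/196=0.0714, 3/196=0.0153, 4/196=0.0204, 112/196=0.5714, 2/196=0.0102
Σpᵢ² = 0.0612² + 0.2500² + 0.0714² + 0.0153² + 0.0204² + 0.5714² + 0.0102² = 0.003745 + 0.062500 + 0.005098 + 0.000234 + 0.000416 + 0.326498 + 0.000104 = 0.398595
B = 1 / 0.398595 = 2.5088
Bₛ = (B − 1)/(n − 1) = (2.5088 − 1)/(7 − 1) = 1.5088/6 = 0.2515

0.25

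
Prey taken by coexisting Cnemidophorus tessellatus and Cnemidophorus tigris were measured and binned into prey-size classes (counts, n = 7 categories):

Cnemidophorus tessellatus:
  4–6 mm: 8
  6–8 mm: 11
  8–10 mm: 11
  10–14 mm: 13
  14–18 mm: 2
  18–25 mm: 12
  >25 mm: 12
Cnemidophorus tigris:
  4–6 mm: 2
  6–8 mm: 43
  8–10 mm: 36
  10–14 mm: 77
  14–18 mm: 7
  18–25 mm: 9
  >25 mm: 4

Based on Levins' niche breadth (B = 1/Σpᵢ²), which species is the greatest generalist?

Proportions for Cnemidophorus tessellatus (n=69): 8/69=0.1159, 11/69=0.1594, 11/69=0.1594, 13/69=0.1884, 2/69=0.0290, 12/69=0.1739, 12/69=0.1739
Proportions for Cnemidophorus tigris (n=178): 2/178=0.0112, 43/178=0.2416, 36/178=0.2022, 77/178=0.4326, 7/178=0.0393, 9/178=0.0506, 4/178=0.0225
Σp_tessᵢ² = 0.1159² + 0.1594² + 0.1594² + 0.1884² + 0.0290² + 0.1739² + 0.1739² = 0.013433 + 0.025408 + 0.025408 + 0.035495 + 0.000841 + 0.030241 + 0.030241 = 0.161067
B_tess = 1 / 0.161067 = 6.2086
Σp_tigrᵢ² = 0.0112² + 0.2416² + 0.2022² + 0.4326² + 0.0393² + 0.0506² + 0.0225² = 0.000125 + 0.058371 + 0.040885 + 0.187143 + 0.001544 + 0.002560 + 0.000506 = 0.291134
B_tigr = 1 / 0.291134 = 3.4348
Highest B → broadest niche (most generalist): Cnemidophorus tessellatus (B = 6.21).

Cnemidophorus tessellatus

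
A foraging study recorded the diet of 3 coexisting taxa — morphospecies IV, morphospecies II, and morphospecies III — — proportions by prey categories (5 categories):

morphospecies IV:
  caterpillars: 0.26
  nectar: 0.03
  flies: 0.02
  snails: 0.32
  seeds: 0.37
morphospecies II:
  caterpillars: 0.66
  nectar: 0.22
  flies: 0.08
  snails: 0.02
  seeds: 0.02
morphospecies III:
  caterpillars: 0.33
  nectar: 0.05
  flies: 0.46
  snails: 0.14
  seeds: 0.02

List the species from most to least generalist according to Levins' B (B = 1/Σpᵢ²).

morphospecies IV > morphospecies III > morphospecies II

Σp_IVᵢ² = 0.26² + 0.03² + 0.02² + 0.32² + 0.37² = 0.0676 + 0.0009 + 0.0004 + 0.1024 + 0.1369 = 0.3082
B_IV = 1 / 0.3082 = 3.2446
Σp_IIᵢ² = 0.66² + 0.22² + 0.08² + 0.02² + 0.02² = 0.4356 + 0.0484 + 0.0064 + 0.0004 + 0.0004 = 0.4912
B_II = 1 / 0.4912 = 2.0358
Σp_IIIᵢ² = 0.33² + 0.05² + 0.46² + 0.14² + 0.02² = 0.1089 + 0.0025 + 0.2116 + 0.0196 + 0.0004 = 0.3430
B_III = 1 / 0.3430 = 2.9155
Ranking by B (broadest → narrowest): morphospecies IV (3.24) > morphospecies III (2.92) > morphospecies II (2.04)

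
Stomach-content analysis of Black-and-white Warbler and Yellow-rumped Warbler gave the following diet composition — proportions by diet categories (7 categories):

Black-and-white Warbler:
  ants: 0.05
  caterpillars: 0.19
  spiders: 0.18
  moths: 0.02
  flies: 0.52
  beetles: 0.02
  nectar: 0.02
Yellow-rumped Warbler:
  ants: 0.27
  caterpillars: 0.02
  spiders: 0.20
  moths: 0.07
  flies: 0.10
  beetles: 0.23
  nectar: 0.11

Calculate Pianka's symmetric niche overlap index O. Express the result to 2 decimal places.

0.44

Σ p₁ᵢp₂ᵢ = 0.0135 + 0.0038 + 0.0360 + 0.0014 + 0.0520 + 0.0046 + 0.0022 = 0.1135
Σp_1ᵢ² = 0.05² + 0.19² + 0.18² + 0.02² + 0.52² + 0.02² + 0.02² = 0.0025 + 0.0361 + 0.0324 + 0.0004 + 0.2704 + 0.0004 + 0.0004 = 0.3426
Σp_2ᵢ² = 0.27² + 0.02² + 0.20² + 0.07² + 0.10² + 0.23² + 0.11² = 0.0729 + 0.0004 + 0.0400 + 0.0049 + 0.0100 + 0.0529 + 0.0121 = 0.1932
O = 0.1135 / √(0.3426 × 0.1932) = 0.1135 / 0.25727 = 0.4412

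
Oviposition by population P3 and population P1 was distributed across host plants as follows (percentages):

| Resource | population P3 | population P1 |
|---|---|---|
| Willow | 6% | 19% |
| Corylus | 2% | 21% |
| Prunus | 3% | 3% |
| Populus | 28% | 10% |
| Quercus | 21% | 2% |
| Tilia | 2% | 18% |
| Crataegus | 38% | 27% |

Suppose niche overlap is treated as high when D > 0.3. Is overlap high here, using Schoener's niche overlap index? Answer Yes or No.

Yes

Convert percentages to proportions (divide by 100).
Σ|p₁ᵢ − p₂ᵢ| = 0.13 + 0.19 + 0.00 + 0.18 + 0.19 + 0.16 + 0.11 = 0.96
D = 1 − ½ × 0.96 = 1 − 0.480 = 0.5200
D = 0.5200 > 0.3 → Yes.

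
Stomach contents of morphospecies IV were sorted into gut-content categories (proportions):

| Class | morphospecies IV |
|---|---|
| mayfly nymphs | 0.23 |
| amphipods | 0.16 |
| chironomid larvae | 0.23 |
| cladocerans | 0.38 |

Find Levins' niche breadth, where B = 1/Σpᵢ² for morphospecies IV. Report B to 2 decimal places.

3.63

Σpᵢ² = 0.23² + 0.16² + 0.23² + 0.38² = 0.0529 + 0.0256 + 0.0529 + 0.1444 = 0.2758
B = 1 / 0.2758 = 3.6258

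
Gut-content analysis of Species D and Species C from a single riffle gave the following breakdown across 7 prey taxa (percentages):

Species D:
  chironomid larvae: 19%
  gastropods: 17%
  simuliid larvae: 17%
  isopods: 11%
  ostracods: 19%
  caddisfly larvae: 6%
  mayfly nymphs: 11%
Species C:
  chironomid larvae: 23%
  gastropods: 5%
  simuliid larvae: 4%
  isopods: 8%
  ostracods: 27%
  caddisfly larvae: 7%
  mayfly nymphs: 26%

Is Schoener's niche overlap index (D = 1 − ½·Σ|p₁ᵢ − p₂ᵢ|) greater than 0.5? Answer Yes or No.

Convert percentages to proportions (divide by 100).
Σ|p₁ᵢ − p₂ᵢ| = 0.04 + 0.12 + 0.13 + 0.03 + 0.08 + 0.01 + 0.15 = 0.56
D = 1 − ½ × 0.56 = 1 − 0.280 = 0.7200
D = 0.7200 > 0.5 → Yes.

Yes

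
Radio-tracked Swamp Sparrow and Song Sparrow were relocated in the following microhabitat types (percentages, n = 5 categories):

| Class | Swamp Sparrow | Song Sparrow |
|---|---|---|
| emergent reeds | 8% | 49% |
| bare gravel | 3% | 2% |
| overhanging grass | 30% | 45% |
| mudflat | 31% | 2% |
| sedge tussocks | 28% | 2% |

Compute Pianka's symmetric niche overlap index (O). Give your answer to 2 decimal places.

Convert percentages to proportions (divide by 100).
Σ p₁ᵢp₂ᵢ = 0.0392 + 0.0006 + 0.1350 + 0.0062 + 0.0056 = 0.1866
Σp_1ᵢ² = 0.08² + 0.03² + 0.30² + 0.31² + 0.28² = 0.0064 + 0.0009 + 0.0900 + 0.0961 + 0.0784 = 0.2718
Σp_2ᵢ² = 0.49² + 0.02² + 0.45² + 0.02² + 0.02² = 0.2401 + 0.0004 + 0.2025 + 0.0004 + 0.0004 = 0.4438
O = 0.1866 / √(0.2718 × 0.4438) = 0.1866 / 0.34731 = 0.5373

0.54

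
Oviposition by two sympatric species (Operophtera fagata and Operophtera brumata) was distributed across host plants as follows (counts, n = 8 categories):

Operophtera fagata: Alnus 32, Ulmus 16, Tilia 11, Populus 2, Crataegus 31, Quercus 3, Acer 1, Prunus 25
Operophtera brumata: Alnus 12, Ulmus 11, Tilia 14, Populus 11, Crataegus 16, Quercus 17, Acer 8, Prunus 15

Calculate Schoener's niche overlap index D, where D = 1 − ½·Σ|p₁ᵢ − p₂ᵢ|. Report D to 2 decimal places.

0.66

Proportions for Operophtera fagata (n=121): 32/121=0.2645, 16/121=0.1322, 11/121=0.0909, 2/121=0.0165, 31/121=0.2562, 3/121=0.0248, 1/121=0.0083, 25/121=0.2066
Proportions for Operophtera brumata (n=104): 12/104=0.1154, 11/104=0.1058, 14/104=0.1346, 11/104=0.1058, 16/104=0.1538, 17/104=0.1635, 8/104=0.0769, 15/104=0.1442
Σ|p₁ᵢ − p₂ᵢ| = 0.1491 + 0.0264 + 0.0437 + 0.0893 + 0.1024 + 0.1387 + 0.0686 + 0.0624 = 0.6806
D = 1 − ½ × 0.6806 = 1 − 0.34030 = 0.65970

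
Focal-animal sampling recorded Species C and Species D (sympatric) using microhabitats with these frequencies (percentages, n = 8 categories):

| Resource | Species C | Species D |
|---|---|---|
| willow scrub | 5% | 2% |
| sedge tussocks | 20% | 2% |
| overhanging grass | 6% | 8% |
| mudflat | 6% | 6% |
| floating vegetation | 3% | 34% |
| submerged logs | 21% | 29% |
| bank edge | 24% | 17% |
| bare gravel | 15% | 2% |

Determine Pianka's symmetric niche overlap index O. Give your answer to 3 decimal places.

0.627

Convert percentages to proportions (divide by 100).
Σ p₁ᵢp₂ᵢ = 0.0010 + 0.0040 + 0.0048 + 0.0036 + 0.0102 + 0.0609 + 0.0408 + 0.0030 = 0.1283
Σp_1ᵢ² = 0.05² + 0.20² + 0.06² + 0.06² + 0.03² + 0.21² + 0.24² + 0.15² = 0.0025 + 0.0400 + 0.0036 + 0.0036 + 0.0009 + 0.0441 + 0.0576 + 0.0225 = 0.1748
Σp_2ᵢ² = 0.02² + 0.02² + 0.08² + 0.06² + 0.34² + 0.29² + 0.17² + 0.02² = 0.0004 + 0.0004 + 0.0064 + 0.0036 + 0.1156 + 0.0841 + 0.0289 + 0.0004 = 0.2398
O = 0.1283 / √(0.1748 × 0.2398) = 0.1283 / 0.204737 = 0.62666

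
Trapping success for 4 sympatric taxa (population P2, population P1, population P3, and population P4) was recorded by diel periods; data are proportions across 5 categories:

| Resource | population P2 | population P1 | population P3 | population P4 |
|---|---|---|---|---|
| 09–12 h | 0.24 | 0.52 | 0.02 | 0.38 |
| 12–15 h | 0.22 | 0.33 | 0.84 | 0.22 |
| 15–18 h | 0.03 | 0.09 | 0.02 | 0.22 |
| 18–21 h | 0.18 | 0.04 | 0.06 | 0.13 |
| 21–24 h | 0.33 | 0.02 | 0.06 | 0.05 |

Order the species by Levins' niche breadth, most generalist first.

Σp_P2ᵢ² = 0.24² + 0.22² + 0.03² + 0.18² + 0.33² = 0.0576 + 0.0484 + 0.0009 + 0.0324 + 0.1089 = 0.2482
B_P2 = 1 / 0.2482 = 4.0290
Σp_P1ᵢ² = 0.52² + 0.33² + 0.09² + 0.04² + 0.02² = 0.2704 + 0.1089 + 0.0081 + 0.0016 + 0.0004 = 0.3894
B_P1 = 1 / 0.3894 = 2.5681
Σp_P3ᵢ² = 0.02² + 0.84² + 0.02² + 0.06² + 0.06² = 0.0004 + 0.7056 + 0.0004 + 0.0036 + 0.0036 = 0.7136
B_P3 = 1 / 0.7136 = 1.4013
Σp_P4ᵢ² = 0.38² + 0.22² + 0.22² + 0.13² + 0.05² = 0.1444 + 0.0484 + 0.0484 + 0.0169 + 0.0025 = 0.2606
B_P4 = 1 / 0.2606 = 3.8373
Ranking by B (broadest → narrowest): population P2 (4.03) > population P4 (3.84) > population P1 (2.57) > population P3 (1.40)

population P2 > population P4 > population P1 > population P3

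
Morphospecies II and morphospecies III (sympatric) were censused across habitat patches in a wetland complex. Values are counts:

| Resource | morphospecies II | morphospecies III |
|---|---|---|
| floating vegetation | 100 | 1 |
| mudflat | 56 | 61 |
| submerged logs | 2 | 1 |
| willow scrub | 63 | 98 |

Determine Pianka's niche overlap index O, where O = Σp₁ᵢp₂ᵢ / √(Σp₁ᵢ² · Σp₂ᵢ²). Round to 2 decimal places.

Proportions for morphospecies II (n=221): 100/221=0.4525, 56/221=0.2534, 2/221=0.0090, 63/221=0.2851
Proportions for morphospecies III (n=161): 1/161=0.0062, 61/161=0.3789, 1/161=0.0062, 98/161=0.6087
Σ p₁ᵢp₂ᵢ = 0.002806 + 0.096013 + 0.000056 + 0.173540 = 0.272415
Σp_1ᵢ² = 0.4525² + 0.2534² + 0.0090² + 0.2851² = 0.204756 + 0.064212 + 0.000081 + 0.081282 = 0.350331
Σp_2ᵢ² = 0.0062² + 0.3789² + 0.0062² + 0.6087² = 0.000038 + 0.143565 + 0.000038 + 0.370516 = 0.514157
O = 0.272415 / √(0.350331 × 0.514157) = 0.272415 / 0.4244115 = 0.6419

0.64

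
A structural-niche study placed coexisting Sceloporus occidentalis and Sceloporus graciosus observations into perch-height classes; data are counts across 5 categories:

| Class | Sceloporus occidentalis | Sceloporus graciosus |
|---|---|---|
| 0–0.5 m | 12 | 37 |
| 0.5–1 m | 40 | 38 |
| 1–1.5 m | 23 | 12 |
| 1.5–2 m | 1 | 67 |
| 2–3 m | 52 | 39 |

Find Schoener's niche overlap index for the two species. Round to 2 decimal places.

Proportions for Sceloporus occidentalis (n=128): 12/128=0.0938, 40/128=0.3125, 23/128=0.1797, 1/128=0.0078, 52/128=0.4063
Proportions for Sceloporus graciosus (n=193): 37/193=0.1917, 38/193=0.1969, 12/193=0.0622, 67/193=0.3472, 39/193=0.2021
Σ|p₁ᵢ − p₂ᵢ| = 0.0979 + 0.1156 + 0.1175 + 0.3394 + 0.2042 = 0.8746
D = 1 − ½ × 0.8746 = 1 − 0.43730 = 0.56270

0.56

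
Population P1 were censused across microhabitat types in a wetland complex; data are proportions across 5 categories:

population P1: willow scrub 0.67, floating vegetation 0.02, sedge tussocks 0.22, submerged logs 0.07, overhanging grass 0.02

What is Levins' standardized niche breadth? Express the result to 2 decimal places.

Σpᵢ² = 0.67² + 0.02² + 0.22² + 0.07² + 0.02² = 0.4489 + 0.0004 + 0.0484 + 0.0049 + 0.0004 = 0.5030
B = 1 / 0.5030 = 1.9881
Bₛ = (B − 1)/(n − 1) = (1.9881 − 1)/(5 − 1) = 0.9881/4 = 0.2470

0.25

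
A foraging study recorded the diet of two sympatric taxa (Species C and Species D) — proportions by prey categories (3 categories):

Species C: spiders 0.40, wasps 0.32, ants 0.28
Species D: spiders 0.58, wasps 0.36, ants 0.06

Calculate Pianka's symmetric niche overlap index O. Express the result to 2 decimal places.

Σ p₁ᵢp₂ᵢ = 0.2320 + 0.1152 + 0.0168 = 0.3640
Σp_1ᵢ² = 0.40² + 0.32² + 0.28² = 0.1600 + 0.1024 + 0.0784 = 0.3408
Σp_2ᵢ² = 0.58² + 0.36² + 0.06² = 0.3364 + 0.1296 + 0.0036 = 0.4696
O = 0.3640 / √(0.3408 × 0.4696) = 0.3640 / 0.40005 = 0.9099

0.91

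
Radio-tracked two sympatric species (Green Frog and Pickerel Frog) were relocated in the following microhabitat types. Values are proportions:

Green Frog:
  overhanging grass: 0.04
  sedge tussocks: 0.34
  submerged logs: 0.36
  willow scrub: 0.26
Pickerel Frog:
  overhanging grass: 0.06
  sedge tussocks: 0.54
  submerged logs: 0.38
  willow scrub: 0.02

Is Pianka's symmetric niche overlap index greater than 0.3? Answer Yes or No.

Yes

Σ p₁ᵢp₂ᵢ = 0.0024 + 0.1836 + 0.1368 + 0.0052 = 0.3280
Σp_1ᵢ² = 0.04² + 0.34² + 0.36² + 0.26² = 0.0016 + 0.1156 + 0.1296 + 0.0676 = 0.3144
Σp_2ᵢ² = 0.06² + 0.54² + 0.38² + 0.02² = 0.0036 + 0.2916 + 0.1444 + 0.0004 = 0.4400
O = 0.3280 / √(0.3144 × 0.4400) = 0.3280 / 0.37194 = 0.8819
O = 0.8819 > 0.3 → Yes.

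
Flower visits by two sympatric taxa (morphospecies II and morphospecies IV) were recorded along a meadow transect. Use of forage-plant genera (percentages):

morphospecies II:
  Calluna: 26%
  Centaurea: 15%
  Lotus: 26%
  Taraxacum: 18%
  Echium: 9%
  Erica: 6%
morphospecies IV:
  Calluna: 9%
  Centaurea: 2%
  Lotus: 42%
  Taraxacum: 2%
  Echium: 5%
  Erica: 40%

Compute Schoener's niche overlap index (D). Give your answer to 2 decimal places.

0.50

Convert percentages to proportions (divide by 100).
Σ|p₁ᵢ − p₂ᵢ| = 0.17 + 0.13 + 0.16 + 0.16 + 0.04 + 0.34 = 1.00
D = 1 − ½ × 1.00 = 1 − 0.500 = 0.5000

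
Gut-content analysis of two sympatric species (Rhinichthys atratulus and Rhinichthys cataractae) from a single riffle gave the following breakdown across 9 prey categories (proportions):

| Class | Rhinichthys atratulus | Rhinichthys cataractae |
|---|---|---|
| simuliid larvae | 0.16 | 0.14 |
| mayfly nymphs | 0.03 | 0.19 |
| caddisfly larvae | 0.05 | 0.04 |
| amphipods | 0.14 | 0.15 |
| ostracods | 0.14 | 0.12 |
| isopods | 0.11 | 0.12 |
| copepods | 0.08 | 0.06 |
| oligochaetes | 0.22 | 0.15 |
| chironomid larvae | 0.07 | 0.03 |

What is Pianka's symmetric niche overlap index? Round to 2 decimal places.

Σ p₁ᵢp₂ᵢ = 0.0224 + 0.0057 + 0.0020 + 0.0210 + 0.0168 + 0.0132 + 0.0048 + 0.0330 + 0.0021 = 0.1210
Σp_1ᵢ² = 0.16² + 0.03² + 0.05² + 0.14² + 0.14² + 0.11² + 0.08² + 0.22² + 0.07² = 0.0256 + 0.0009 + 0.0025 + 0.0196 + 0.0196 + 0.0121 + 0.0064 + 0.0484 + 0.0049 = 0.1400
Σp_2ᵢ² = 0.14² + 0.19² + 0.04² + 0.15² + 0.12² + 0.12² + 0.06² + 0.15² + 0.03² = 0.0196 + 0.0361 + 0.0016 + 0.0225 + 0.0144 + 0.0144 + 0.0036 + 0.0225 + 0.0009 = 0.1356
O = 0.1210 / √(0.1400 × 0.1356) = 0.1210 / 0.13778 = 0.8782

0.88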